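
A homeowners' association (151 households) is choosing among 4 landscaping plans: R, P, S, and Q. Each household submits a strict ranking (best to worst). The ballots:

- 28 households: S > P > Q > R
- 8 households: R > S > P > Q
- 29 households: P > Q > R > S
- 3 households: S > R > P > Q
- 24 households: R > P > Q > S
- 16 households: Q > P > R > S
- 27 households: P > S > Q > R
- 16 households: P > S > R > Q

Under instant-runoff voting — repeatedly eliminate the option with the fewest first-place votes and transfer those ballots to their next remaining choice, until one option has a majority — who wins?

P

Round 1: R 32, P 72, S 31, Q 16. Eliminate Q.
Round 2: R 32, P 88, S 31. P has a majority.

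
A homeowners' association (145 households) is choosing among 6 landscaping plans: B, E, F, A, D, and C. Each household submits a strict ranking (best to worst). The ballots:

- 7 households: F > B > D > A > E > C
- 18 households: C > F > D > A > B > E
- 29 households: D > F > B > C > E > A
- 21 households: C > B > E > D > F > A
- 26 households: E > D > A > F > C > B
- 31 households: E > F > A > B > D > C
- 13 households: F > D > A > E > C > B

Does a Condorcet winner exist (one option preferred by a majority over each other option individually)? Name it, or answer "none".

Checking pairwise contests:
F beats B 124–21.
B beats E 75–70.
E beats F 78–67.
E beats A 107–38.
E beats D 78–67.
E beats C 77–68.
Every option loses at least one head-to-head, so there is no Condorcet winner.

none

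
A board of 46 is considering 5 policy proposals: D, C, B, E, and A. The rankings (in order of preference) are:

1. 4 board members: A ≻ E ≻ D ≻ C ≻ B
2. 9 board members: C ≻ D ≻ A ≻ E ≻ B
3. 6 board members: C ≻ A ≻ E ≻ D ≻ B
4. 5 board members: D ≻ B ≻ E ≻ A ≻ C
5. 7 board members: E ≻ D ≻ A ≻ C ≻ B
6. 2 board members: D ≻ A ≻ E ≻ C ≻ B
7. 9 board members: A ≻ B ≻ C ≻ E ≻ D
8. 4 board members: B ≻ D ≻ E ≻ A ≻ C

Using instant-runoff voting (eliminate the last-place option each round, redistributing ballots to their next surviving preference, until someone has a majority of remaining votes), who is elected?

Round 1: D 7, C 15, B 4, E 7, A 13. Eliminate B.
Round 2: D 11, C 15, E 7, A 13. Eliminate E.
Round 3: D 18, C 15, A 13. Eliminate A.
Round 4: D 22, C 24. C has a majority.

C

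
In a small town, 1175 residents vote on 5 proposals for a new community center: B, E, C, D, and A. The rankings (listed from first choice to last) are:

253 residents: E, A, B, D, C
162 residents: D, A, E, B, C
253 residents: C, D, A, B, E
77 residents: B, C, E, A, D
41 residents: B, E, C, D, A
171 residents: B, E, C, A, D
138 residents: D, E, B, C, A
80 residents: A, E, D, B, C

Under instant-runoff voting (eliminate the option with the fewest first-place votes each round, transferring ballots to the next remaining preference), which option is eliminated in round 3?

B

Round 1: B 289, E 253, C 253, D 300, A 80. Eliminate A.
Round 2: B 289, E 333, C 253, D 300. Eliminate C.
Round 3: B 289, E 333, D 553. Eliminate B.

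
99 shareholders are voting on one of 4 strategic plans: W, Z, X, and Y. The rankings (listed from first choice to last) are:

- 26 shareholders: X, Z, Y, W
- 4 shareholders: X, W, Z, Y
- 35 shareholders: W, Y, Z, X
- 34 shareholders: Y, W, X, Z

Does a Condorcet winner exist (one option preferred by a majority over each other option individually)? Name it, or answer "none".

Y

Y vs W: 60–39 for Y.
Y vs Z: 69–30 for Y.
Y vs X: 69–30 for Y.
Y beats every other option head-to-head.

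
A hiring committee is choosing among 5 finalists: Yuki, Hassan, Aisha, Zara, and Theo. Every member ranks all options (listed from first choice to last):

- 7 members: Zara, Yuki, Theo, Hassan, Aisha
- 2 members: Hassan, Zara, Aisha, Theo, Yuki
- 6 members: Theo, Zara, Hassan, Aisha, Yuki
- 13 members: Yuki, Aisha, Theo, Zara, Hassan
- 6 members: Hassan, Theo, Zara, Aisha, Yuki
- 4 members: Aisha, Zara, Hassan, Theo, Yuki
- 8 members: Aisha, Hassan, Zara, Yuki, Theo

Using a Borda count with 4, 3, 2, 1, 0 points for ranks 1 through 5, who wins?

Yuki: 7·3 + 2·0 + 6·0 + 13·4 + 6·0 + 4·0 + 8·1 = 81
Hassan: 7·1 + 2·4 + 6·2 + 13·0 + 6·4 + 4·2 + 8·3 = 83
Aisha: 7·0 + 2·2 + 6·1 + 13·3 + 6·1 + 4·4 + 8·4 = 103
Zara: 7·4 + 2·3 + 6·3 + 13·1 + 6·2 + 4·3 + 8·2 = 105
Theo: 7·2 + 2·1 + 6·4 + 13·2 + 6·3 + 4·1 + 8·0 = 88
Zara has the highest Borda score (105).

Zara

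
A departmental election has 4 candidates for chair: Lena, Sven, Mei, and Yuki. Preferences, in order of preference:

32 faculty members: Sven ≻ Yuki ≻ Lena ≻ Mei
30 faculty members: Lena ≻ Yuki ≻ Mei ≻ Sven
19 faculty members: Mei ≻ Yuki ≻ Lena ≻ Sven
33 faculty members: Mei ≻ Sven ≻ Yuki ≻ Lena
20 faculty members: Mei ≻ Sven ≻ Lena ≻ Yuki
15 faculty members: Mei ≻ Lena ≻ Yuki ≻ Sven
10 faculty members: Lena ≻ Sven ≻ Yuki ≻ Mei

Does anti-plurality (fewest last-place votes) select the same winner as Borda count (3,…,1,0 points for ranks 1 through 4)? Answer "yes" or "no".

Anti-plurality — last-place votes: Lena 33, Sven 64, Mei 42, Yuki 20. Winner: Yuki.
Borda — scores: Lena 221, Sven 222, Mei 291, Yuki 220. Winner: Mei.
The two methods disagree.

no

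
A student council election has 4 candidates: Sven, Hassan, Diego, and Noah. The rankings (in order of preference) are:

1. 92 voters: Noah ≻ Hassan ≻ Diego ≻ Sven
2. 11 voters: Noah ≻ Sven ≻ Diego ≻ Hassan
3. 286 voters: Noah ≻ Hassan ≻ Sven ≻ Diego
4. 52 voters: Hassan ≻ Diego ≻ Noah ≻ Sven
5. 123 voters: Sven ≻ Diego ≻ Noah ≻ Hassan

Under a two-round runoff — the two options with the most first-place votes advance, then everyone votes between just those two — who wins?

Round 1 first-place votes: Sven 123, Hassan 52, Diego 0, Noah 389.
Noah and Sven advance.
Runoff: Noah is preferred to Sven by 441 voters; Sven by 123.
Noah wins the runoff.

Noah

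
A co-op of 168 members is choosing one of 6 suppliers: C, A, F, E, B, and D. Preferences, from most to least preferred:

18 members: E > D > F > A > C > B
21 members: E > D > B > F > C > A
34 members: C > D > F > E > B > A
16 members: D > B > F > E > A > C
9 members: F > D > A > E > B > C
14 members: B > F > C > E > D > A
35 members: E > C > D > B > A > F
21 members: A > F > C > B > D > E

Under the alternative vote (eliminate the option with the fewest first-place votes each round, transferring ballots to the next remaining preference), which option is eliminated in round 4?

Round 1: C 34, A 21, F 9, E 74, B 14, D 16. Eliminate F.
Round 2: C 34, A 21, E 74, B 14, D 25. Eliminate B.
Round 3: C 48, A 21, E 74, D 25. Eliminate A.
Round 4: C 69, E 74, D 25. Eliminate D.

D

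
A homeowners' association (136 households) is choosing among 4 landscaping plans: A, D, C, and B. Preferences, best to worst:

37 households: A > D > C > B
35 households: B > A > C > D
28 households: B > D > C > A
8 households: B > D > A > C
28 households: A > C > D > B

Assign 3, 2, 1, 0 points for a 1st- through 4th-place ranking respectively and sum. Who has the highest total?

A

A: 37·3 + 35·2 + 28·0 + 8·1 + 28·3 = 273
D: 37·2 + 35·0 + 28·2 + 8·2 + 28·1 = 174
C: 37·1 + 35·1 + 28·1 + 8·0 + 28·2 = 156
B: 37·0 + 35·3 + 28·3 + 8·3 + 28·0 = 213
A has the highest Borda score (273).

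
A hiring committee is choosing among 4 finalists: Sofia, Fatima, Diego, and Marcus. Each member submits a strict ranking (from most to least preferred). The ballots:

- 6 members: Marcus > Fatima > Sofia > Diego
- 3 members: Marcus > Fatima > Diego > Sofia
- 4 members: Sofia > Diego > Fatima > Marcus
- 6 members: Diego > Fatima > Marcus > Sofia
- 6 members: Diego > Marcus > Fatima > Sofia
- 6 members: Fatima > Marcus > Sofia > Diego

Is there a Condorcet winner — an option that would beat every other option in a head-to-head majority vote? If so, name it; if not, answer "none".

none

Checking pairwise contests:
Fatima beats Sofia 27–4.
Diego beats Fatima 16–15.
Sofia beats Diego 16–15.
Fatima beats Marcus 16–15.
Every option loses at least one head-to-head, so there is no Condorcet winner.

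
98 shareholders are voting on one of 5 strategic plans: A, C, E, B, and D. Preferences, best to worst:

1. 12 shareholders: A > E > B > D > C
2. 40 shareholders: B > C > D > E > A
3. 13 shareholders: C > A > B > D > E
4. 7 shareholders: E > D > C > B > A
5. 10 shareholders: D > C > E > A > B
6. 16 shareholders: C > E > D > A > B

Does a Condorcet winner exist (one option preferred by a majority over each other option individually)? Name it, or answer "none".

Checking pairwise contests:
C beats A 86–12.
B beats C 52–46.
C beats E 79–19.
A beats B 51–47.
C beats D 69–29.
Every option loses at least one head-to-head, so there is no Condorcet winner.

none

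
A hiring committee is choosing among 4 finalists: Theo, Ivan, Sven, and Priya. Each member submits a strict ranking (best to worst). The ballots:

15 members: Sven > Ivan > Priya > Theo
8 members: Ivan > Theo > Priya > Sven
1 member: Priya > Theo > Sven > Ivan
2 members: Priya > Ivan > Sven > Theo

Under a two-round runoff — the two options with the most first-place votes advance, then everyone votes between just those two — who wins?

Round 1 first-place votes: Theo 0, Ivan 8, Sven 15, Priya 3.
Sven and Ivan advance.
Runoff: Sven is preferred to Ivan by 16 voters; Ivan by 10.
Sven wins the runoff.

Sven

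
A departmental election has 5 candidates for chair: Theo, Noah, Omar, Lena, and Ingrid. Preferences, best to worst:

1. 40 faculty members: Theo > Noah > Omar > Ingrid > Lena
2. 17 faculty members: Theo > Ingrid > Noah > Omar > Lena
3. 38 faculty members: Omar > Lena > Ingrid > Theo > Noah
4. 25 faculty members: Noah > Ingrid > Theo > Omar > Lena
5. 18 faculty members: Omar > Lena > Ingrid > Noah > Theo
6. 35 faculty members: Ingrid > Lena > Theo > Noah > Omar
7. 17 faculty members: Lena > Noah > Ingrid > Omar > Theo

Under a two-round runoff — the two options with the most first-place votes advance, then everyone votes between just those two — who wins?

Round 1 first-place votes: Theo 57, Noah 25, Omar 56, Lena 17, Ingrid 35.
Theo and Omar advance.
Runoff: Theo is preferred to Omar by 117 voters; Omar by 73.
Theo wins the runoff.

Theo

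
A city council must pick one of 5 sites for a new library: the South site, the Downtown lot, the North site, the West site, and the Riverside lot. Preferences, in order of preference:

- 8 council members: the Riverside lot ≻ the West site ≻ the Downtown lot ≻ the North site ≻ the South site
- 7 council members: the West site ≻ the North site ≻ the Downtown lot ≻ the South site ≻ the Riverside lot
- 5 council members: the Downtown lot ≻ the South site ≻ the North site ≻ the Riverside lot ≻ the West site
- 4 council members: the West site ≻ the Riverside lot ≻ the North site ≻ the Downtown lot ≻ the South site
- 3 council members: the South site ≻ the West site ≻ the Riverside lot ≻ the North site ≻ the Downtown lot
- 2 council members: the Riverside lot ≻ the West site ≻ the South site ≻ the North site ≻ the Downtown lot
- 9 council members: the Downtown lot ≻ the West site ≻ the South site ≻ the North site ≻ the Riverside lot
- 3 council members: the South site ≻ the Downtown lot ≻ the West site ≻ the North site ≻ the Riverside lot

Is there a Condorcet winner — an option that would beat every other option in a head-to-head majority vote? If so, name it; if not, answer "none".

the West site vs the South site: 30–11 for the West site.
the West site vs the Downtown lot: 24–17 for the West site.
the West site vs the North site: 36–5 for the West site.
the West site vs the Riverside lot: 26–15 for the West site.
the West site beats every other option head-to-head.

the West site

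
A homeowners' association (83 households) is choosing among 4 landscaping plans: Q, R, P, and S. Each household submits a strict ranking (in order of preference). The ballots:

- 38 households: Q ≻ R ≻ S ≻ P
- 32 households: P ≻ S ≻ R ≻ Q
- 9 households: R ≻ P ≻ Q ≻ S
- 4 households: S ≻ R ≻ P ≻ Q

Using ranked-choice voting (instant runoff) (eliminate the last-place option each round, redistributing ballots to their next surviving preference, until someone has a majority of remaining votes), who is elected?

Round 1: Q 38, R 9, P 32, S 4. Eliminate S.
Round 2: Q 38, R 13, P 32. Eliminate R.
Round 3: Q 38, P 45. P has a majority.

P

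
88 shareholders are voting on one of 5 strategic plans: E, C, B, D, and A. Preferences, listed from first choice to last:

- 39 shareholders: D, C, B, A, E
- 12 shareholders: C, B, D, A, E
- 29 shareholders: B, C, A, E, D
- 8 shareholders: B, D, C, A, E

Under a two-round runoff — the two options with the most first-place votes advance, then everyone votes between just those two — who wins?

B

Round 1 first-place votes: E 0, C 12, B 37, D 39, A 0.
D and B advance.
Runoff: D is preferred to B by 39 voters; B by 49.
B wins the runoff.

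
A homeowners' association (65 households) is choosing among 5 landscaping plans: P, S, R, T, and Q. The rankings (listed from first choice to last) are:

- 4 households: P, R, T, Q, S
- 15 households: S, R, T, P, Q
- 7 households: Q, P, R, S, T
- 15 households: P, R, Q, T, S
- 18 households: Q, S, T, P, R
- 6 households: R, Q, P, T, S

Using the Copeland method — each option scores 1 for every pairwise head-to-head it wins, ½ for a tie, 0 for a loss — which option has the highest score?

S

P: beats R and Q; loses to S and T → score 2.
S: beats P, R, and T; loses to Q → score 3.
R: beats T and Q; loses to P and S → score 2.
T: beats P; loses to S, R, and Q → score 1.
Q: beats S and T; loses to P and R → score 2.
S has the best pairwise record.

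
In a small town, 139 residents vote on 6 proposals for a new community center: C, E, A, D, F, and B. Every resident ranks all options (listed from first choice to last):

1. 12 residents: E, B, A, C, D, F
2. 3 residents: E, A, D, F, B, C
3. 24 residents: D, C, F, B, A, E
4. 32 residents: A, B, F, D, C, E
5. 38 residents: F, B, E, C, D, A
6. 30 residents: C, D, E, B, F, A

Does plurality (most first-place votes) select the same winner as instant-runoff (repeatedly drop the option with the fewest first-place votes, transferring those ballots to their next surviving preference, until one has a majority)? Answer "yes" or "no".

no

Plurality — first-place votes: C 30, E 15, A 32, D 24, F 38, B 0. Winner: F.
Instant-runoff — R1 C 30, E 15, A 32, D 24, F 38, B 0 (B out); R2 C 30, E 15, A 32, D 24, F 38 (E out); R3 C 30, A 47, D 24, F 38 (D out); R4 C 54, A 47, F 38 (F out); R5 C 92, A 47 (C winner). Winner: C.
The two methods disagree.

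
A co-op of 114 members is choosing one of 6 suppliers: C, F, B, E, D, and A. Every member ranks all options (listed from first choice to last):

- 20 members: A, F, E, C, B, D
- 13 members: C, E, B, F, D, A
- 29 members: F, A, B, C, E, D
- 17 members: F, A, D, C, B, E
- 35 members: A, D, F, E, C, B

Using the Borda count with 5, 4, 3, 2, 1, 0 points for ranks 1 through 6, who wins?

C: 20·2 + 13·5 + 29·2 + 17·2 + 35·1 = 232
F: 20·4 + 13·2 + 29·5 + 17·5 + 35·3 = 441
B: 20·1 + 13·3 + 29·3 + 17·1 + 35·0 = 163
E: 20·3 + 13·4 + 29·1 + 17·0 + 35·2 = 211
D: 20·0 + 13·1 + 29·0 + 17·3 + 35·4 = 204
A: 20·5 + 13·0 + 29·4 + 17·4 + 35·5 = 459
A has the highest Borda score (459).

A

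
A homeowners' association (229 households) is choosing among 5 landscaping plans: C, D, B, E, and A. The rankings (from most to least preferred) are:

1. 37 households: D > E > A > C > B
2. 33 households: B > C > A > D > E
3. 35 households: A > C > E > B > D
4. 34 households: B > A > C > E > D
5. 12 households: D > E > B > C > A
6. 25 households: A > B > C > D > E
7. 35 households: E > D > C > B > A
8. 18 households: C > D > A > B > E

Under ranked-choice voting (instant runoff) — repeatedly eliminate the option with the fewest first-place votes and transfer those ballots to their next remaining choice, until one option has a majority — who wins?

B

Round 1: C 18, D 49, B 67, E 35, A 60. Eliminate C.
Round 2: D 67, B 67, E 35, A 60. Eliminate E.
Round 3: D 102, B 67, A 60. Eliminate A.
Round 4: D 102, B 127. B has a majority.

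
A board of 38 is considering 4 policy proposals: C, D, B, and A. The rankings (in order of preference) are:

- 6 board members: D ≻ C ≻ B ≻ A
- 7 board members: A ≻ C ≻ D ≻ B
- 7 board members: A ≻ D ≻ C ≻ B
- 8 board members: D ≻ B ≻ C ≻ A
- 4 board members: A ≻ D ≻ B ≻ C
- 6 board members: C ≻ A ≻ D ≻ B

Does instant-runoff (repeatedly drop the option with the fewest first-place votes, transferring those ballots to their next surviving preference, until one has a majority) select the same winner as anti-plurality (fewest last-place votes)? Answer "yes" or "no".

no

Instant-runoff — R1 C 6, D 14, B 0, A 18 (B out); R2 C 6, D 14, A 18 (C out); R3 D 14, A 24 (A winner). Winner: A.
Anti-plurality — last-place votes: C 4, D 0, B 20, A 14. Winner: D.
The two methods disagree.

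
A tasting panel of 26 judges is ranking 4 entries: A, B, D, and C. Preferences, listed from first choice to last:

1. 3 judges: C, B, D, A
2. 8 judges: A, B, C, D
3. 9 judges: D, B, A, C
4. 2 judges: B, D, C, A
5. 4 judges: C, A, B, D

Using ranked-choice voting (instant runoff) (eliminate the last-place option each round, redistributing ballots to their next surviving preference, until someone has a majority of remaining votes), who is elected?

Round 1: A 8, B 2, D 9, C 7. Eliminate B.
Round 2: A 8, D 11, C 7. Eliminate C.
Round 3: A 12, D 14. D has a majority.

D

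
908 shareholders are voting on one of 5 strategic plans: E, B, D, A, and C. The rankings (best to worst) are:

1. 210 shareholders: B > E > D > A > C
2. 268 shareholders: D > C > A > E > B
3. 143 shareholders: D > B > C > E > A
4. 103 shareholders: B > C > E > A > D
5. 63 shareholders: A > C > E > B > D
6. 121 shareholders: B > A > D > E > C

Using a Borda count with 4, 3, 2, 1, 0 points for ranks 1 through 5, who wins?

E: 210·3 + 268·1 + 143·1 + 103·2 + 63·2 + 121·1 = 1494
B: 210·4 + 268·0 + 143·3 + 103·4 + 63·1 + 121·4 = 2228
D: 210·2 + 268·4 + 143·4 + 103·0 + 63·0 + 121·2 = 2306
A: 210·1 + 268·2 + 143·0 + 103·1 + 63·4 + 121·3 = 1464
C: 210·0 + 268·3 + 143·2 + 103·3 + 63·3 + 121·0 = 1588
D has the highest Borda score (2306).

D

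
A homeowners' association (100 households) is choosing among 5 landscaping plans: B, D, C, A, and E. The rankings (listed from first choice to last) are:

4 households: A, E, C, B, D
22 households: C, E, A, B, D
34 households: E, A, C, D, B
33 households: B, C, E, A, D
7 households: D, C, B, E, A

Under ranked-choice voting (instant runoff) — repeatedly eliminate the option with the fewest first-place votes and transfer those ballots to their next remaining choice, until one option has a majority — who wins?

E

Round 1: B 33, D 7, C 22, A 4, E 34. Eliminate A.
Round 2: B 33, D 7, C 22, E 38. Eliminate D.
Round 3: B 33, C 29, E 38. Eliminate C.
Round 4: B 40, E 60. E has a majority.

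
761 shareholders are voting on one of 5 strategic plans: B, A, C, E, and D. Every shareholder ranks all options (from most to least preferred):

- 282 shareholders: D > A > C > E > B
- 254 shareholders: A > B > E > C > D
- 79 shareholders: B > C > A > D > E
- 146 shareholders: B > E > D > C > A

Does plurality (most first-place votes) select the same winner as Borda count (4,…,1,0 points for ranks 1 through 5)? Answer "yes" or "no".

Plurality — first-place votes: B 225, A 254, C 0, E 0, D 282. Winner: D.
Borda — scores: B 1662, A 2020, C 1201, E 1228, D 1499. Winner: A.
The two methods disagree.

no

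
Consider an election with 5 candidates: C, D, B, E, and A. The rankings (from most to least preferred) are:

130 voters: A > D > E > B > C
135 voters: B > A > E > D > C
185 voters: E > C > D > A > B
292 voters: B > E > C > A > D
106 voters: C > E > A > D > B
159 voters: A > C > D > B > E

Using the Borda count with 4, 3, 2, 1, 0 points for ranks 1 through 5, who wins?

C: 130·0 + 135·0 + 185·3 + 292·2 + 106·4 + 159·3 = 2040
D: 130·3 + 135·1 + 185·2 + 292·0 + 106·1 + 159·2 = 1319
B: 130·1 + 135·4 + 185·0 + 292·4 + 106·0 + 159·1 = 1997
E: 130·2 + 135·2 + 185·4 + 292·3 + 106·3 + 159·0 = 2464
A: 130·4 + 135·3 + 185·1 + 292·1 + 106·2 + 159·4 = 2250
E has the highest Borda score (2464).

E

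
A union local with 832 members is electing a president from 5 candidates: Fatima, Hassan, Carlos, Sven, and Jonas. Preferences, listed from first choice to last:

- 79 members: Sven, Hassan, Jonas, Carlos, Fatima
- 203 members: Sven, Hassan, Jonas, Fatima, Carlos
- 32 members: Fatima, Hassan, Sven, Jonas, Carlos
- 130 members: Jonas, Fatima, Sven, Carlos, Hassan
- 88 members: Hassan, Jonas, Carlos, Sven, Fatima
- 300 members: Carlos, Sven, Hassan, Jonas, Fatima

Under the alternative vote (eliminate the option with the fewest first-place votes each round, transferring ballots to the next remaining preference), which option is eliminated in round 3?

Jonas

Round 1: Fatima 32, Hassan 88, Carlos 300, Sven 282, Jonas 130. Eliminate Fatima.
Round 2: Hassan 120, Carlos 300, Sven 282, Jonas 130. Eliminate Hassan.
Round 3: Carlos 300, Sven 314, Jonas 218. Eliminate Jonas.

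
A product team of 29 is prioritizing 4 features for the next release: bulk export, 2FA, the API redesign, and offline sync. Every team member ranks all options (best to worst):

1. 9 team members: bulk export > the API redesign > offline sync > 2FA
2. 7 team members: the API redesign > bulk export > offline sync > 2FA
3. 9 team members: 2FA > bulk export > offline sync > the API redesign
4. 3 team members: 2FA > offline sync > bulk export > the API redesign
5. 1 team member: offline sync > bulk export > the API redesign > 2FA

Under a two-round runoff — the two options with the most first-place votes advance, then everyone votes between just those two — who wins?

bulk export

Round 1 first-place votes: bulk export 9, 2FA 12, the API redesign 7, offline sync 1.
2FA and bulk export advance.
Runoff: 2FA is preferred to bulk export by 12 voters; bulk export by 17.
bulk export wins the runoff.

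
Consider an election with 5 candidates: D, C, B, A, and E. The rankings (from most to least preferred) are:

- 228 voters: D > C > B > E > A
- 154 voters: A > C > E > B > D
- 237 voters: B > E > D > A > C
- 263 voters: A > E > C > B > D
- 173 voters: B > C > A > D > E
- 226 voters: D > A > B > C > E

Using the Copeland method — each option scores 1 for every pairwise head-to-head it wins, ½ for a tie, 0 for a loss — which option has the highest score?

D: beats C and A; loses to B and E → score 2.
C: beats B and E; loses to D and A → score 2.
B: beats D and E; loses to C and A → score 2.
A: beats C, B, and E; loses to D → score 3.
E: beats D; loses to C, B, and A → score 1.
A has the best pairwise record.

A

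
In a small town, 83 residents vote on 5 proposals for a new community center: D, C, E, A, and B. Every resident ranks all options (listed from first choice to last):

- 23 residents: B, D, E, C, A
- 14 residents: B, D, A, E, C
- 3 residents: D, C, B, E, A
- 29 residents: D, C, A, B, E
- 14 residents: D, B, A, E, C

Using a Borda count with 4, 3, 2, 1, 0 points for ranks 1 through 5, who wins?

D

D: 23·3 + 14·3 + 3·4 + 29·4 + 14·4 = 295
C: 23·1 + 14·0 + 3·3 + 29·3 + 14·0 = 119
E: 23·2 + 14·1 + 3·1 + 29·0 + 14·1 = 77
A: 23·0 + 14·2 + 3·0 + 29·2 + 14·2 = 114
B: 23·4 + 14·4 + 3·2 + 29·1 + 14·3 = 225
D has the highest Borda score (295).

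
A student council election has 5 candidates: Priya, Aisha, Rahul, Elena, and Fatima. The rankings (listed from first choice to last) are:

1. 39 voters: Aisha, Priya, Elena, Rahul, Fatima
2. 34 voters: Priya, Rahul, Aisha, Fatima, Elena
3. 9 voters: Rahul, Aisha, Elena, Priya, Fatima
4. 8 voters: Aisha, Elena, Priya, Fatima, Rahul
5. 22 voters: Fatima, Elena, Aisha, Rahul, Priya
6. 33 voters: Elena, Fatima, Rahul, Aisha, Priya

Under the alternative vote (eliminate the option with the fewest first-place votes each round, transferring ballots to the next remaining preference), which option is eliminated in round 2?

Round 1: Priya 34, Aisha 47, Rahul 9, Elena 33, Fatima 22. Eliminate Rahul.
Round 2: Priya 34, Aisha 56, Elena 33, Fatima 22. Eliminate Fatima.

Fatima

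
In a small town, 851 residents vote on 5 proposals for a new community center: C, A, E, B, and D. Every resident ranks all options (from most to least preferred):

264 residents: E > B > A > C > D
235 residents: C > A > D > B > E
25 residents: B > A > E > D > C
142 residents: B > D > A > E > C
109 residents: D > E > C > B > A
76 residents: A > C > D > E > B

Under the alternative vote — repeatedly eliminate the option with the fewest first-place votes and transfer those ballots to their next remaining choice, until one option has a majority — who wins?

E

Round 1: C 235, A 76, E 264, B 167, D 109. Eliminate A.
Round 2: C 311, E 264, B 167, D 109. Eliminate D.
Round 3: C 311, E 373, B 167. Eliminate B.
Round 4: C 311, E 540. E has a majority.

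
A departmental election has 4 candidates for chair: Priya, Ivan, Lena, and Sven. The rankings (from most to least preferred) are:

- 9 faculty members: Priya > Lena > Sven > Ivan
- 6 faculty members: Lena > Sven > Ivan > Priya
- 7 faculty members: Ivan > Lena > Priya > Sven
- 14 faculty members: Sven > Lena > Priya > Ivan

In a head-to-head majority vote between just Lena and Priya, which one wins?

Voters preferring Lena to Priya: 27; preferring Priya to Lena: 9.
Lena wins the head-to-head.

Lena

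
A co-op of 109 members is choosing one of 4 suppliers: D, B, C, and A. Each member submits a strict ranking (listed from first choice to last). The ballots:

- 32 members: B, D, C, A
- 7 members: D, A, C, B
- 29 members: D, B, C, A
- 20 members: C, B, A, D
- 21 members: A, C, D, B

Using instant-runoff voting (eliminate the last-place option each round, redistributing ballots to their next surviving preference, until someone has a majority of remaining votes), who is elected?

Round 1: D 36, B 32, C 20, A 21. Eliminate C.
Round 2: D 36, B 52, A 21. Eliminate A.
Round 3: D 57, B 52. D has a majority.

D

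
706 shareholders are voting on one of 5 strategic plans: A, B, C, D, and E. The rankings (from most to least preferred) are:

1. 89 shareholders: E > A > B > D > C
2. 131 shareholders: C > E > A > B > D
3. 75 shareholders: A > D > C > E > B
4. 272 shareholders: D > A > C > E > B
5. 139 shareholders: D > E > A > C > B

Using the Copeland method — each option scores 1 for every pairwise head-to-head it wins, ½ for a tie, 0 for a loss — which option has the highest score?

A: beats B and C; loses to D and E → score 2.
B: loses to A, C, D, and E → score 0.
C: beats B and E; loses to A and D → score 2.
D: beats A, B, C, and E → score 4.
E: beats A and B; loses to C and D → score 2.
D has the best pairwise record.

D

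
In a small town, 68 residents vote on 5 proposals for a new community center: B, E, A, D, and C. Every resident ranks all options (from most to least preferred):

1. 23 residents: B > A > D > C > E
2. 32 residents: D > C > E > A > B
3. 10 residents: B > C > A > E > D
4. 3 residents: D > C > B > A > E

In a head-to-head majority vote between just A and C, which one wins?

C

Voters preferring A to C: 23; preferring C to A: 45.
C wins the head-to-head.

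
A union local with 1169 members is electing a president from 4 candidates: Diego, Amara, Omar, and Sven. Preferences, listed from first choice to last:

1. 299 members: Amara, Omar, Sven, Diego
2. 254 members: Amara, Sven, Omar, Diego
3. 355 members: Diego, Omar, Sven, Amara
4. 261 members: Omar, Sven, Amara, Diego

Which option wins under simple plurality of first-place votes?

First-place votes: Diego 355, Amara 553, Omar 261, Sven 0.
Amara has the most first-place votes.

Amara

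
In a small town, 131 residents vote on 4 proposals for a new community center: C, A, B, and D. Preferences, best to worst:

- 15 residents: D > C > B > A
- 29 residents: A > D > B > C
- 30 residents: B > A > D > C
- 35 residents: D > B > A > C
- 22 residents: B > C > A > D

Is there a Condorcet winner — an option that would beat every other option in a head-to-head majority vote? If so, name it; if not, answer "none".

none

Checking pairwise contests:
A beats C 94–37.
B beats A 102–29.
D beats B 79–52.
A beats D 81–50.
Every option loses at least one head-to-head, so there is no Condorcet winner.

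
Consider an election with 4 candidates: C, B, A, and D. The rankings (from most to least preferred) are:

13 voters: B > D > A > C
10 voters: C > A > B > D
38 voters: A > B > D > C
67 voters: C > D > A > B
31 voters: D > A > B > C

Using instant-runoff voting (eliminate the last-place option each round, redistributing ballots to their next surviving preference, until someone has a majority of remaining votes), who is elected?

D

Round 1: C 77, B 13, A 38, D 31. Eliminate B.
Round 2: C 77, A 38, D 44. Eliminate A.
Round 3: C 77, D 82. D has a majority.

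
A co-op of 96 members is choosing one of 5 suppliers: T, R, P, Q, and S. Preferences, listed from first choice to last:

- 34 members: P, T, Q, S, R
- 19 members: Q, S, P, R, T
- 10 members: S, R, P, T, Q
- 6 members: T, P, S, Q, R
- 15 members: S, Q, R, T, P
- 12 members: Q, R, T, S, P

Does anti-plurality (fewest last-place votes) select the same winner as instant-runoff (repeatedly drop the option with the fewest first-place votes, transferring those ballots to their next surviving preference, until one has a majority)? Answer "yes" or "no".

no

Anti-plurality — last-place votes: T 19, R 40, P 27, Q 10, S 0. Winner: S.
Instant-runoff — R1 T 6, R 0, P 34, Q 31, S 25 (R out); R2 T 6, P 34, Q 31, S 25 (T out); R3 P 40, Q 31, S 25 (S out); R4 P 50, Q 46 (P winner). Winner: P.
The two methods disagree.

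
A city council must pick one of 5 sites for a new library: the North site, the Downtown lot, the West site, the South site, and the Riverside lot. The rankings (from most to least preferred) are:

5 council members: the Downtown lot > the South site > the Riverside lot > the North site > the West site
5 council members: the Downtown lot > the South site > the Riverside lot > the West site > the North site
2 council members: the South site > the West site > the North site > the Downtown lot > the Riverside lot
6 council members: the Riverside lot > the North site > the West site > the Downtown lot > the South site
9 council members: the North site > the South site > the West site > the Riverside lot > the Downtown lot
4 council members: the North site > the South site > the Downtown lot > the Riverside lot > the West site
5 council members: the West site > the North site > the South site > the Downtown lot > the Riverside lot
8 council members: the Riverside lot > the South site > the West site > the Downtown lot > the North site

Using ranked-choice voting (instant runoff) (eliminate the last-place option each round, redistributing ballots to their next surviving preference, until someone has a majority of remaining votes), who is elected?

Round 1: the North site 13, the Downtown lot 10, the West site 5, the South site 2, the Riverside lot 14. Eliminate the South site.
Round 2: the North site 13, the Downtown lot 10, the West site 7, the Riverside lot 14. Eliminate the West site.
Round 3: the North site 20, the Downtown lot 10, the Riverside lot 14. Eliminate the Downtown lot.
Round 4: the North site 20, the Riverside lot 24. The Riverside lot has a majority.

the Riverside lot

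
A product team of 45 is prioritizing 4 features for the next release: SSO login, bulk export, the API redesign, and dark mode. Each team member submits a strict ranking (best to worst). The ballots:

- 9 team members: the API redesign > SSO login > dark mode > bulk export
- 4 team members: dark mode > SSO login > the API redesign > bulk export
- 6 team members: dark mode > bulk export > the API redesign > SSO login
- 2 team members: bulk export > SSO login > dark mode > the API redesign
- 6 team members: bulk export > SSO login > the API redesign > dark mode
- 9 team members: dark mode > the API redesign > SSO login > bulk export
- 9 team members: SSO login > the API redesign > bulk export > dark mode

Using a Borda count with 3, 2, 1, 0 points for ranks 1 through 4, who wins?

SSO login: 9·2 + 4·2 + 6·0 + 2·2 + 6·2 + 9·1 + 9·3 = 78
bulk export: 9·0 + 4·0 + 6·2 + 2·3 + 6·3 + 9·0 + 9·1 = 45
the API redesign: 9·3 + 4·1 + 6·1 + 2·0 + 6·1 + 9·2 + 9·2 = 79
dark mode: 9·1 + 4·3 + 6·3 + 2·1 + 6·0 + 9·3 + 9·0 = 68
the API redesign has the highest Borda score (79).

the API redesign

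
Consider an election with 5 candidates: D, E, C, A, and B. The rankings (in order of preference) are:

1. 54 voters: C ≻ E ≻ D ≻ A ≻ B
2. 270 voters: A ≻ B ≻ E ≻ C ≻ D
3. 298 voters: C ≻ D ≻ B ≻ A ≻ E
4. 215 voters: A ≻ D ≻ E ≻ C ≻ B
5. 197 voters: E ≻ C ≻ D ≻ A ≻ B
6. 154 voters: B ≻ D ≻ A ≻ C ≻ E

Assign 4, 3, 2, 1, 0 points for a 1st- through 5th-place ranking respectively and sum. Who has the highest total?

D: 54·2 + 270·0 + 298·3 + 215·3 + 197·2 + 154·3 = 2503
E: 54·3 + 270·2 + 298·0 + 215·2 + 197·4 + 154·0 = 1920
C: 54·4 + 270·1 + 298·4 + 215·1 + 197·3 + 154·1 = 2638
A: 54·1 + 270·4 + 298·1 + 215·4 + 197·1 + 154·2 = 2797
B: 54·0 + 270·3 + 298·2 + 215·0 + 197·0 + 154·4 = 2022
A has the highest Borda score (2797).

A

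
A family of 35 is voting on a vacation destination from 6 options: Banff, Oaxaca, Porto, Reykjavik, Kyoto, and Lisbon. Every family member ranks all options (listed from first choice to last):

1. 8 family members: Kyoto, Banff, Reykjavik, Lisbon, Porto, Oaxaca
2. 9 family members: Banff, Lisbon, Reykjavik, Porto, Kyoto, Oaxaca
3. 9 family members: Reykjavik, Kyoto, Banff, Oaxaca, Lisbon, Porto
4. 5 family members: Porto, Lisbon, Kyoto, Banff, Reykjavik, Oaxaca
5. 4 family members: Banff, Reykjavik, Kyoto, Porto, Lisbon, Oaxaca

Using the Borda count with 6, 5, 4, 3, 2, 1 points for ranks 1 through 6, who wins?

Banff: 8·5 + 9·6 + 9·4 + 5·3 + 4·6 = 169
Oaxaca: 8·1 + 9·1 + 9·3 + 5·1 + 4·1 = 53
Porto: 8·2 + 9·3 + 9·1 + 5·6 + 4·3 = 94
Reykjavik: 8·4 + 9·4 + 9·6 + 5·2 + 4·5 = 152
Kyoto: 8·6 + 9·2 + 9·5 + 5·4 + 4·4 = 147
Lisbon: 8·3 + 9·5 + 9·2 + 5·5 + 4·2 = 120
Banff has the highest Borda score (169).

Banff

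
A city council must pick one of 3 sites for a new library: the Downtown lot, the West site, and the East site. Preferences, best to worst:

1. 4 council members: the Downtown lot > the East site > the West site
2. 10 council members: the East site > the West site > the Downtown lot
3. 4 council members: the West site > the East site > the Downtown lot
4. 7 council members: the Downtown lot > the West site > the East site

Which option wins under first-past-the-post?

First-place votes: the Downtown lot 11, the West site 4, the East site 10.
the Downtown lot has the most first-place votes.

the Downtown lot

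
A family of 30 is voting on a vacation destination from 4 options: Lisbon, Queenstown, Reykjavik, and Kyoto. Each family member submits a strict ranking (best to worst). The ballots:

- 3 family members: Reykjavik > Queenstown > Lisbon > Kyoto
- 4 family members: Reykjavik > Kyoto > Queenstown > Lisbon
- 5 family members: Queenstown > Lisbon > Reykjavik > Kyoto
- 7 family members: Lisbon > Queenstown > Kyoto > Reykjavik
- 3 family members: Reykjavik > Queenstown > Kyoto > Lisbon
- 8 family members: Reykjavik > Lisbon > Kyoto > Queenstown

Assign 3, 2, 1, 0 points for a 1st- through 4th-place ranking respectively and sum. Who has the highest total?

Reykjavik

Lisbon: 3·1 + 4·0 + 5·2 + 7·3 + 3·0 + 8·2 = 50
Queenstown: 3·2 + 4·1 + 5·3 + 7·2 + 3·2 + 8·0 = 45
Reykjavik: 3·3 + 4·3 + 5·1 + 7·0 + 3·3 + 8·3 = 59
Kyoto: 3·0 + 4·2 + 5·0 + 7·1 + 3·1 + 8·1 = 26
Reykjavik has the highest Borda score (59).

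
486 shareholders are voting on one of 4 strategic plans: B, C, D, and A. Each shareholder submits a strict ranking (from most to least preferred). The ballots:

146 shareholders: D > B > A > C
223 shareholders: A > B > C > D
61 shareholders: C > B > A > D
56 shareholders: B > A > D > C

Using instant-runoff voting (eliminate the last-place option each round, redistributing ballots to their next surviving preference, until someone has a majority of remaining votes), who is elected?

A

Round 1: B 56, C 61, D 146, A 223. Eliminate B.
Round 2: C 61, D 146, A 279. A has a majority.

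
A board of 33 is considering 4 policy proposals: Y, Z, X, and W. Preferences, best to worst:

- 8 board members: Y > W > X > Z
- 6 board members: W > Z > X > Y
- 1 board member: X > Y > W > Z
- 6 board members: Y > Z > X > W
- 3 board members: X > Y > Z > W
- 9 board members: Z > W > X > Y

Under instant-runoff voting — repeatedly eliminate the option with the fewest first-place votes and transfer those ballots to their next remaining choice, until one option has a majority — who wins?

Round 1: Y 14, Z 9, X 4, W 6. Eliminate X.
Round 2: Y 18, Z 9, W 6. Y has a majority.

Y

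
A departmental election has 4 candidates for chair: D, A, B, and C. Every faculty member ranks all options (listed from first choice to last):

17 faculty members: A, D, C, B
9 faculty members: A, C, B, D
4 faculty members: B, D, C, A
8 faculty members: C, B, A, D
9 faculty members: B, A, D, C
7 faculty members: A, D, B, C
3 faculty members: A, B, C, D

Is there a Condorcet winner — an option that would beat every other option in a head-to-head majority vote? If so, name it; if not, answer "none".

A

A vs D: 53–4 for A.
A vs B: 36–21 for A.
A vs C: 45–12 for A.
A beats every other option head-to-head.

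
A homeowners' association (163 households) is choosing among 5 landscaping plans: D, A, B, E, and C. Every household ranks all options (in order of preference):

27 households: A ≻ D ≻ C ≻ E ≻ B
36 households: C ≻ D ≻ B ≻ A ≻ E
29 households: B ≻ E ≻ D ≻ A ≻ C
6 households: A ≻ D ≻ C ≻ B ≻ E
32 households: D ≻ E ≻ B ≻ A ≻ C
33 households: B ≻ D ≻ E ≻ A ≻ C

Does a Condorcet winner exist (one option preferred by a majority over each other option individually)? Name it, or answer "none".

D

D vs A: 130–33 for D.
D vs B: 101–62 for D.
D vs E: 134–29 for D.
D vs C: 127–36 for D.
D beats every other option head-to-head.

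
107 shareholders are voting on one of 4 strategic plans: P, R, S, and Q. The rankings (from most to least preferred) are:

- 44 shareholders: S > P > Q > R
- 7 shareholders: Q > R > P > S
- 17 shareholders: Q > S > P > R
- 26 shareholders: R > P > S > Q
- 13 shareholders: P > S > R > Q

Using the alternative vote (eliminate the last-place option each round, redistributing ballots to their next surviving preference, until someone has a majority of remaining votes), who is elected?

S

Round 1: P 13, R 26, S 44, Q 24. Eliminate P.
Round 2: R 26, S 57, Q 24. S has a majority.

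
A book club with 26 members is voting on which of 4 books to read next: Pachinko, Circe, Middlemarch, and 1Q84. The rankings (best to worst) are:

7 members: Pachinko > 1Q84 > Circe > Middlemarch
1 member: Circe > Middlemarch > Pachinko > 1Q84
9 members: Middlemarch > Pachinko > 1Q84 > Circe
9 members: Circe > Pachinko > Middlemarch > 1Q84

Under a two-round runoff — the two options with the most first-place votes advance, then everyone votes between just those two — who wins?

Round 1 first-place votes: Pachinko 7, Circe 10, Middlemarch 9, 1Q84 0.
Circe and Middlemarch advance.
Runoff: Circe is preferred to Middlemarch by 17 voters; Middlemarch by 9.
Circe wins the runoff.

Circe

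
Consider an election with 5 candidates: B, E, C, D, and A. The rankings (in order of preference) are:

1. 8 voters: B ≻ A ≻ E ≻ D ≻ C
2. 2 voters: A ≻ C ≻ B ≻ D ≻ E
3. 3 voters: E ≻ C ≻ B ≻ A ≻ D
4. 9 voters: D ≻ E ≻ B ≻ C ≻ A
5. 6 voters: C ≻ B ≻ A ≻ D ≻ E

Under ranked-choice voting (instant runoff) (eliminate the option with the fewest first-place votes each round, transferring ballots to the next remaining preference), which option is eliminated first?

Round 1: B 8, E 3, C 6, D 9, A 2. Eliminate A.

A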